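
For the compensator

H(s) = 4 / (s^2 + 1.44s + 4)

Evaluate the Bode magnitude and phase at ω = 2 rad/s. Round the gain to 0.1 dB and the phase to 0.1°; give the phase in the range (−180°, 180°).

At s = jω = j2:
quadratic: (j2)² + 1.44·j2 + 4 = 0 + j2.88 → |·| ≈ 2.88, ∠ ≈ 90.00°
|H| = 4 / 2.88 ≈ 1.3889
Gain = 20 log₁₀(1.3889) ≈ 2.85 dB
∠H = 0.00° − 90.00° = -90.00°

2.9 dB, -90.0°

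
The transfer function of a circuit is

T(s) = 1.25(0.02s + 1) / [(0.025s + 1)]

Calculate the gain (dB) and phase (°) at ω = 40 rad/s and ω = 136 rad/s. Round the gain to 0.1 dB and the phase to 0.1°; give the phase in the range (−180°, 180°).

ω = 40: 1.1 dB, -6.3°; ω = 136: 0.2 dB, -3.8°

At ω = 40 rad/s:
zero (1 + j40·0.02) = 1 + j0.8 → |·| ≈ 1.2806, ∠ ≈ 38.66°
pole (1 + j40·0.025) = 1 + j1 → |·| ≈ 1.4142, ∠ ≈ 45.00°
|T| = 1.25 · 1.2806 / (1.4142) ≈ 1.1319
Gain = 20 log₁₀(1.1319) ≈ 1.08 dB
∠T = (38.66°) − (45.00°) = -6.34°

At ω = 136 rad/s:
zero (1 + j136·0.02) = 1 + j2.72 → |·| ≈ 2.898, ∠ ≈ 69.81°
pole (1 + j136·0.025) = 1 + j3.4 → |·| ≈ 3.544, ∠ ≈ 73.61°
|T| = 1.25 · 2.898 / (3.544) ≈ 1.0222
Gain = 20 log₁₀(1.0222) ≈ 0.19 dB
∠T = (69.81°) − (73.61°) = -3.80°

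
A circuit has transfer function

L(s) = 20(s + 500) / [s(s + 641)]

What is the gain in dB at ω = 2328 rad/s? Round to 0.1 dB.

At s = jω = j2328:
zero (s+500): 500 + j2328 → |·| = √(500²+2328²) = √5669584 ≈ 2381.1, ∠ = arctan(2328/500) ≈ 77.88°
pole (s+641): 641 + j2328 → |·| = √(641²+2328²) = √5830465 ≈ 2414.6, ∠ = arctan(2328/641) ≈ 74.61°
pole at origin: |s| = 2328, ∠ = 90.00° (in denominator)
|L| = 20 · 2381.1 / 5.6212e+06 ≈ 0.0084719
Gain = 20 log₁₀(0.0084719) ≈ -41.44 dB

-41.4 dB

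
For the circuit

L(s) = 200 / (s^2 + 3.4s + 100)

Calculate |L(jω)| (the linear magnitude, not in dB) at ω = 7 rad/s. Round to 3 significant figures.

At s = jω = j7:
quadratic: (j7)² + 3.4·j7 + 100 = 51 + j23.8 → |·| ≈ 56.28, ∠ ≈ 25.02°
|L| = 200 / 56.28 ≈ 3.5537

3.55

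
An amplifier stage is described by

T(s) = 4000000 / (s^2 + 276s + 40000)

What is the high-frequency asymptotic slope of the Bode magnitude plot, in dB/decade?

-40 dB/decade

Each pole contributes −20 dB/decade at high frequency; each zero contributes +20 dB/decade.
Net: 0 zero(s) − 2 pole(s) → -40 dB/decade.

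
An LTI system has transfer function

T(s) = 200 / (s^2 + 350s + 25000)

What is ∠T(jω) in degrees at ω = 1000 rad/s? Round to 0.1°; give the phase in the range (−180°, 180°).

-160.3°

Substitute s = j1000:
Numerator: 200 = 200 + j0
Denominator: (j1000)^2 + 350(j1000) + 25000 = -975000 + j350000
|N| = √(200² + 0²) ≈ 200, ∠N ≈ 0.00°
|D| = √(975000² + 350000²) ≈ 1.0359e+06, ∠D ≈ 160.25°
∠T = 0.00° − 160.25° = -160.25°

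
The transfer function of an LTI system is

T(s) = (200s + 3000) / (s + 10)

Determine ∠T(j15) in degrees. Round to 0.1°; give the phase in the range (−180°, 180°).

Substitute s = j15:
Numerator: 200(j15) + 3000 = 3000 + j3000
Denominator: (j15) + 10 = 10 + j15
|N| = √(3000² + 3000²) ≈ 4242.6, ∠N ≈ 45.00°
|D| = √(10² + 15²) ≈ 18.028, ∠D ≈ 56.31°
∠T = 45.00° − 56.31° = -11.31°

-11.3°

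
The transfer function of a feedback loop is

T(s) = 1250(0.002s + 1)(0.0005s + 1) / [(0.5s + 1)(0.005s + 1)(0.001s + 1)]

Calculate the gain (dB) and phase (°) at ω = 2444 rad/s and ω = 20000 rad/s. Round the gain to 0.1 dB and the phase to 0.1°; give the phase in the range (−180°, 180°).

At ω = 2444 rad/s:
zero (1 + j2444·0.002) = 1 + j4.888 → |·| ≈ 4.9892, ∠ ≈ 78.44°
zero (1 + j2444·0.0005) = 1 + j1.222 → |·| ≈ 1.579, ∠ ≈ 50.71°
pole (1 + j2444·0.5) = 1 + j1222 → |·| ≈ 1222, ∠ ≈ 89.95°
pole (1 + j2444·0.005) = 1 + j12.22 → |·| ≈ 12.261, ∠ ≈ 85.32°
pole (1 + j2444·0.001) = 1 + j2.444 → |·| ≈ 2.6407, ∠ ≈ 67.75°
|T| = 1250 · 4.9892 · 1.579 / (1222 · 12.261 · 2.6407) ≈ 0.24889
Gain = 20 log₁₀(0.24889) ≈ -12.08 dB
∠T = (78.44° + 50.71°) − (89.95° + 85.32° + 67.75°) = -113.87°

At ω = 20000 rad/s:
zero (1 + j20000·0.002) = 1 + j40 → |·| ≈ 40.012, ∠ ≈ 88.57°
zero (1 + j20000·0.0005) = 1 + j10 → |·| ≈ 10.05, ∠ ≈ 84.29°
pole (1 + j20000·0.5) = 1 + j10000 → |·| ≈ 10000, ∠ ≈ 89.99°
pole (1 + j20000·0.005) = 1 + j100 → |·| ≈ 100, ∠ ≈ 89.43°
pole (1 + j20000·0.001) = 1 + j20 → |·| ≈ 20.025, ∠ ≈ 87.14°
|T| = 1250 · 40.012 · 10.05 / (10000 · 100 · 20.025) ≈ 0.025101
Gain = 20 log₁₀(0.025101) ≈ -32.01 dB
∠T = (88.57° + 84.29°) − (89.99° + 89.43° + 87.14°) = -93.70°

ω = 2444: -12.1 dB, -113.9°; ω = 20000: -32.0 dB, -93.7°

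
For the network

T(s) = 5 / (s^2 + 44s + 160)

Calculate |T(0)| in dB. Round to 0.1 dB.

T(0) = 5 / 160 = 0.03125
20 log₁₀(0.03125) ≈ -30.10 dB

-30.1 dB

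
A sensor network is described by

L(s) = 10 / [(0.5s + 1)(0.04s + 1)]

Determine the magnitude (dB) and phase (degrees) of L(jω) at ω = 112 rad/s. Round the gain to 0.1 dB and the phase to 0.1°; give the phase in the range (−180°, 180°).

-28.2 dB, -166.4°

At ω = 112 rad/s:
pole (1 + j112·0.5) = 1 + j56 → |·| ≈ 56.009, ∠ ≈ 88.98°
pole (1 + j112·0.04) = 1 + j4.48 → |·| ≈ 4.5903, ∠ ≈ 77.42°
|L| = 10 · 1 / (56.009 · 4.5903) ≈ 0.038896
Gain = 20 log₁₀(0.038896) ≈ -28.20 dB
∠L = (0°) − (88.98° + 77.42°) = -166.40°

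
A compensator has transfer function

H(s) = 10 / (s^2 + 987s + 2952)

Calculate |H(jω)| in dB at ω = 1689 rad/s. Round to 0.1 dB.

Substitute s = j1689:
Numerator: 10 = 10 + j0
Denominator: (j1689)^2 + 987(j1689) + 2952 = -2849769 + j1667043
|N| = √(10² + 0²) ≈ 10, ∠N ≈ 0.00°
|D| = √(2849769² + 1667043²) ≈ 3.3015e+06, ∠D ≈ 149.67°
|H| = 10 / 3.3015e+06 ≈ 3.0289e-06
Gain = 20 log₁₀(3.0289e-06) ≈ -110.37 dB

-110.4 dB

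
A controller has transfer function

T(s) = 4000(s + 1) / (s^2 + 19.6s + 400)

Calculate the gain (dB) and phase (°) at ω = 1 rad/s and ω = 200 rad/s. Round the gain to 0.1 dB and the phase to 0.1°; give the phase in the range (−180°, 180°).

At s = jω = j1:
zero (s+1): 1 + j1 → |·| = √(1²+1²) = √2 ≈ 1.4142, ∠ = arctan(1/1) ≈ 45.00°
quadratic: (j1)² + 19.6·j1 + 400 = 399 + j19.6 → |·| ≈ 399.48, ∠ ≈ 2.81°
|T| = 4000 · 1.4142 / 399.48 ≈ 14.16
Gain = 20 log₁₀(14.16) ≈ 23.02 dB
∠T = 45.00° − 2.81° = 42.19°

At s = jω = j200:
zero (s+1): 1 + j200 → |·| = √(1²+200²) = √40001 ≈ 200, ∠ = arctan(200/1) ≈ 89.71°
quadratic: (j200)² + 19.6·j200 + 400 = -39600 + j3920 → |·| ≈ 39794, ∠ ≈ 174.35°
|T| = 4000 · 200 / 39794 ≈ 20.104
Gain = 20 log₁₀(20.104) ≈ 26.07 dB
∠T = 89.71° − 174.35° = -84.64°

ω = 1: 23.0 dB, 42.2°; ω = 200: 26.1 dB, -84.6°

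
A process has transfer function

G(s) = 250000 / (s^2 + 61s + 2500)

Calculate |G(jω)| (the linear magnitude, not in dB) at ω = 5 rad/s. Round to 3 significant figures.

At s = jω = j5:
quadratic: (j5)² + 61·j5 + 2500 = 2475 + j305 → |·| ≈ 2493.7, ∠ ≈ 7.03°
|G| = 250000 / 2493.7 ≈ 100.25

100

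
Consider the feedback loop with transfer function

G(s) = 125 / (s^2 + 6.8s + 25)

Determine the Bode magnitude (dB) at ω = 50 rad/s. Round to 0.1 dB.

At s = jω = j50:
quadratic: (j50)² + 6.8·j50 + 25 = -2475 + j340 → |·| ≈ 2498.2, ∠ ≈ 172.18°
|G| = 125 / 2498.2 ≈ 0.050036
Gain = 20 log₁₀(0.050036) ≈ -26.01 dB

-26.0 dB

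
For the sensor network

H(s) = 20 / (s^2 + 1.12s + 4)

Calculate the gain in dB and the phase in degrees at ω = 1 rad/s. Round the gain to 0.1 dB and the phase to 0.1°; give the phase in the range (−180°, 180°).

15.9 dB, -20.5°

At s = jω = j1:
quadratic: (j1)² + 1.12·j1 + 4 = 3 + j1.12 → |·| ≈ 3.2022, ∠ ≈ 20.47°
|H| = 20 / 3.2022 ≈ 6.2457
Gain = 20 log₁₀(6.2457) ≈ 15.91 dB
∠H = 0.00° − 20.47° = -20.47°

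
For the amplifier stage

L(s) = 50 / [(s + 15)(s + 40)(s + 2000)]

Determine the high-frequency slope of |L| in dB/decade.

-60 dB/decade

Each pole contributes −20 dB/decade at high frequency; each zero contributes +20 dB/decade.
Net: 0 zero(s) − 3 pole(s) → -60 dB/decade.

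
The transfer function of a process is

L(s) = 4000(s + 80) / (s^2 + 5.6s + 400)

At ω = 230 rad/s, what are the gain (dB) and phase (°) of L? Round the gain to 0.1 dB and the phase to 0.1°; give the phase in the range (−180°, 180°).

At s = jω = j230:
zero (s+80): 80 + j230 → |·| = √(80²+230²) = √59300 ≈ 243.52, ∠ = arctan(230/80) ≈ 70.82°
quadratic: (j230)² + 5.6·j230 + 400 = -52500 + j1288 → |·| ≈ 52516, ∠ ≈ 178.59°
|L| = 4000 · 243.52 / 52516 ≈ 18.548
Gain = 20 log₁₀(18.548) ≈ 25.37 dB
∠L = 70.82° − 178.59° = -107.77°

25.4 dB, -107.8°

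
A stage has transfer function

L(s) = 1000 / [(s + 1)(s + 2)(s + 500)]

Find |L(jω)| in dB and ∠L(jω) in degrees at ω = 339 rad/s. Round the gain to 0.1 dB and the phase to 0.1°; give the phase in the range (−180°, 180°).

-96.8 dB, 146.4°

At s = jω = j339:
pole (s+1): 1 + j339 → |·| = √(1²+339²) = √114922 ≈ 339, ∠ = arctan(339/1) ≈ 89.83°
pole (s+2): 2 + j339 → |·| = √(2²+339²) = √114925 ≈ 339.01, ∠ = arctan(339/2) ≈ 89.66°
pole (s+500): 500 + j339 → |·| = √(500²+339²) = √364921 ≈ 604.09, ∠ = arctan(339/500) ≈ 34.14°
|L| = 1000 / 6.9425e+07 ≈ 1.4404e-05
Gain = 20 log₁₀(1.4404e-05) ≈ -96.83 dB
∠L = 0.00° − 213.63° = -213.63° ≡ 146.37° (principal value)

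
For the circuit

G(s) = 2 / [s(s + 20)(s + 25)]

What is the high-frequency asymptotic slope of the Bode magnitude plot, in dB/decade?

Each pole contributes −20 dB/decade at high frequency; each zero contributes +20 dB/decade.
Net: 0 zero(s) − 3 pole(s) → -60 dB/decade.

-60 dB/decade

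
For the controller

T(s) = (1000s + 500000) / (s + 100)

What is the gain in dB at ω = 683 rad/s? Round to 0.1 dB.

Substitute s = j683:
Numerator: 1000(j683) + 500000 = 500000 + j683000
Denominator: (j683) + 100 = 100 + j683
|N| = √(500000² + 683000²) ≈ 8.4646e+05, ∠N ≈ 53.79°
|D| = √(100² + 683²) ≈ 690.28, ∠D ≈ 81.67°
|T| = 8.4646e+05 / 690.28 ≈ 1226.3
Gain = 20 log₁₀(1226.3) ≈ 61.77 dB

61.8 dB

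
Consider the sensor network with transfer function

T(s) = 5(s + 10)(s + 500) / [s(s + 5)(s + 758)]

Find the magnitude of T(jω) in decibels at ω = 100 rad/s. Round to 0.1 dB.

At s = jω = j100:
zero (s+10): 10 + j100 → |·| = √(10²+100²) = √10100 ≈ 100.5, ∠ = arctan(100/10) ≈ 84.29°
zero (s+500): 500 + j100 → |·| = √(500²+100²) = √260000 ≈ 509.9, ∠ = arctan(100/500) ≈ 11.31°
pole (s+5): 5 + j100 → |·| = √(5²+100²) = √10025 ≈ 100.12, ∠ = arctan(100/5) ≈ 87.14°
pole (s+758): 758 + j100 → |·| = √(758²+100²) = √584564 ≈ 764.57, ∠ = arctan(100/758) ≈ 7.52°
pole at origin: |s| = 100, ∠ = 90.00° (in denominator)
|T| = 5 · 51245 / 7.6549e+06 ≈ 0.033472
Gain = 20 log₁₀(0.033472) ≈ -29.51 dB

-29.5 dB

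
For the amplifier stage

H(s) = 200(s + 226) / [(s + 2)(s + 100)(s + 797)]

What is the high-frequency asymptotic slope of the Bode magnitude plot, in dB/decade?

Each pole contributes −20 dB/decade at high frequency; each zero contributes +20 dB/decade.
Net: 1 zero(s) − 3 pole(s) → -40 dB/decade.

-40 dB/decade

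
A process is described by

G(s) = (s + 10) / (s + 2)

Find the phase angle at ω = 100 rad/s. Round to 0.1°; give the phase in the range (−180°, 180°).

Substitute s = j100:
Numerator: (j100) + 10 = 10 + j100
Denominator: (j100) + 2 = 2 + j100
|N| = √(10² + 100²) ≈ 100.5, ∠N ≈ 84.29°
|D| = √(2² + 100²) ≈ 100.02, ∠D ≈ 88.85°
∠G = 84.29° − 88.85° = -4.56°

-4.6°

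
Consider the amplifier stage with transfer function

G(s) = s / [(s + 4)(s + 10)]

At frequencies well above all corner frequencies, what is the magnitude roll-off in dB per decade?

Each pole contributes −20 dB/decade at high frequency; each zero contributes +20 dB/decade.
Net: 1 zero(s) − 2 pole(s) → -20 dB/decade.

-20 dB/decade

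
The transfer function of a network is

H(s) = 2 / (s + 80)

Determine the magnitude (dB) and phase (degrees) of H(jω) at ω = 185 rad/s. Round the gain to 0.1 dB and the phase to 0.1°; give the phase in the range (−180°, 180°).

-40.1 dB, -66.6°

Substitute s = j185:
Numerator: 2 = 2 + j0
Denominator: (j185) + 80 = 80 + j185
|N| = √(2² + 0²) ≈ 2, ∠N ≈ 0.00°
|D| = √(80² + 185²) ≈ 201.56, ∠D ≈ 66.61°
|H| = 2 / 201.56 ≈ 0.0099226
Gain = 20 log₁₀(0.0099226) ≈ -40.07 dB
∠H = 0.00° − 66.61° = -66.61°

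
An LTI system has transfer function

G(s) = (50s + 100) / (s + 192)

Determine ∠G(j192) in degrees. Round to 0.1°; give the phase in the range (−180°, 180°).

Substitute s = j192:
Numerator: 50(j192) + 100 = 100 + j9600
Denominator: (j192) + 192 = 192 + j192
|N| = √(100² + 9600²) ≈ 9600.5, ∠N ≈ 89.40°
|D| = √(192² + 192²) ≈ 271.53, ∠D ≈ 45.00°
∠G = 89.40° − 45.00° = 44.40°

44.4°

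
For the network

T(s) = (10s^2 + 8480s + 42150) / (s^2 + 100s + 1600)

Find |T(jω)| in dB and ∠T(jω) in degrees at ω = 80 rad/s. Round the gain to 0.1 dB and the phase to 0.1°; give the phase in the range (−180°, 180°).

37.2 dB, -29.1°

Substitute s = j80:
Numerator: 10(j80)^2 + 8480(j80) + 42150 = -21850 + j678400
Denominator: (j80)^2 + 100(j80) + 1600 = -4800 + j8000
|N| = √(21850² + 678400²) ≈ 6.7875e+05, ∠N ≈ 91.84°
|D| = √(4800² + 8000²) ≈ 9329.5, ∠D ≈ 120.96°
|T| = 6.7875e+05 / 9329.5 ≈ 72.753
Gain = 20 log₁₀(72.753) ≈ 37.24 dB
∠T = 91.84° − 120.96° = -29.12°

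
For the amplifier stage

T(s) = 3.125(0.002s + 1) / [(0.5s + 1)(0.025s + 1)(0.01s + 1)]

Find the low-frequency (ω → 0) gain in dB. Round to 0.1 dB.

T(0) = 3.125 · 1 / 1 = 3.125
20 log₁₀(3.125) ≈ 9.90 dB

9.9 dB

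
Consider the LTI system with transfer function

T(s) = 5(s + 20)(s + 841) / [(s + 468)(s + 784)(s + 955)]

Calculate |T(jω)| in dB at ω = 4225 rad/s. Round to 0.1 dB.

-58.8 dB

At s = jω = j4225:
zero (s+20): 20 + j4225 → |·| = √(20²+4225²) = √17851025 ≈ 4225, ∠ = arctan(4225/20) ≈ 89.73°
zero (s+841): 841 + j4225 → |·| = √(841²+4225²) = √18557906 ≈ 4307.9, ∠ = arctan(4225/841) ≈ 78.74°
pole (s+468): 468 + j4225 → |·| = √(468²+4225²) = √18069649 ≈ 4250.8, ∠ = arctan(4225/468) ≈ 83.68°
pole (s+784): 784 + j4225 → |·| = √(784²+4225²) = √18465281 ≈ 4297.1, ∠ = arctan(4225/784) ≈ 79.49°
pole (s+955): 955 + j4225 → |·| = √(955²+4225²) = √18762650 ≈ 4331.6, ∠ = arctan(4225/955) ≈ 77.26°
|T| = 5 · 1.8201e+07 / 7.9121e+10 ≈ 0.0011502
Gain = 20 log₁₀(0.0011502) ≈ -58.78 dB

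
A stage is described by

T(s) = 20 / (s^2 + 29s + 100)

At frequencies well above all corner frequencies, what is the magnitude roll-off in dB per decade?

Each pole contributes −20 dB/decade at high frequency; each zero contributes +20 dB/decade.
Net: 0 zero(s) − 2 pole(s) → -40 dB/decade.

-40 dB/decade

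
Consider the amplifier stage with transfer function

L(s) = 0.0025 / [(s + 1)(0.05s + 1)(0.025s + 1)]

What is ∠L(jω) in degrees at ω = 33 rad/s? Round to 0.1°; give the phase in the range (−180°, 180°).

At ω = 33 rad/s:
pole (1 + j33·1) = 1 + j33 → |·| ≈ 33.015, ∠ ≈ 88.26°
pole (1 + j33·0.05) = 1 + j1.65 → |·| ≈ 1.9294, ∠ ≈ 58.78°
pole (1 + j33·0.025) = 1 + j0.825 → |·| ≈ 1.2964, ∠ ≈ 39.52°
∠L = (0°) − (88.26° + 58.78° + 39.52°) = -186.56° ≡ 173.44° (principal value)

173.4°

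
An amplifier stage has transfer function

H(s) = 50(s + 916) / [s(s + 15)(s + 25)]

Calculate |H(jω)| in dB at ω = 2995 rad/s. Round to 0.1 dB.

At s = jω = j2995:
zero (s+916): 916 + j2995 → |·| = √(916²+2995²) = √9809081 ≈ 3131.9, ∠ = arctan(2995/916) ≈ 72.99°
pole (s+15): 15 + j2995 → |·| = √(15²+2995²) = √8970250 ≈ 2995, ∠ = arctan(2995/15) ≈ 89.71°
pole (s+25): 25 + j2995 → |·| = √(25²+2995²) = √8970650 ≈ 2995.1, ∠ = arctan(2995/25) ≈ 89.52°
pole at origin: |s| = 2995, ∠ = 90.00° (in denominator)
|H| = 50 · 3131.9 / 2.6866e+10 ≈ 5.8287e-06
Gain = 20 log₁₀(5.8287e-06) ≈ -104.69 dB

-104.7 dB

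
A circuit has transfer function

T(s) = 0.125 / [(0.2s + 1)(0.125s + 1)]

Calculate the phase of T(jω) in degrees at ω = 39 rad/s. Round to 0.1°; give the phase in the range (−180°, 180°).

-161.1°

At ω = 39 rad/s:
pole (1 + j39·0.2) = 1 + j7.8 → |·| ≈ 7.8638, ∠ ≈ 82.69°
pole (1 + j39·0.125) = 1 + j4.875 → |·| ≈ 4.9765, ∠ ≈ 78.41°
∠T = (0°) − (82.69° + 78.41°) = -161.10°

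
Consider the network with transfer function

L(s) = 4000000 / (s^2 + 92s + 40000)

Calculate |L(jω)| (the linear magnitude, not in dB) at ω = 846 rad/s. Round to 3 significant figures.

At s = jω = j846:
quadratic: (j846)² + 92·j846 + 40000 = -675716 + j77832 → |·| ≈ 6.8018e+05, ∠ ≈ 173.43°
|L| = 4000000 / 6.8018e+05 ≈ 5.8808

5.88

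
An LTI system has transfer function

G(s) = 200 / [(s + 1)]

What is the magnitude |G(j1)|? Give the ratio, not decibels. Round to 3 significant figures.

141

At ω = 1 rad/s:
pole (1 + j1·1) = 1 + j1 → |·| ≈ 1.4142, ∠ ≈ 45.00°
|G| = 200 · 1 / (1.4142) ≈ 141.42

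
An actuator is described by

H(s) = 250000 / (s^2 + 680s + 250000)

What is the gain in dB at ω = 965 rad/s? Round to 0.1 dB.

-11.6 dB

At s = jω = j965:
quadratic: (j965)² + 680·j965 + 250000 = -681225 + j656200 → |·| ≈ 9.4587e+05, ∠ ≈ 136.07°
|H| = 250000 / 9.4587e+05 ≈ 0.26431
Gain = 20 log₁₀(0.26431) ≈ -11.56 dB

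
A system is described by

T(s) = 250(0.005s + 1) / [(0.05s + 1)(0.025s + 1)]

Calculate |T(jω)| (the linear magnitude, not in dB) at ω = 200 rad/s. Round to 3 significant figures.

6.90

At ω = 200 rad/s:
zero (1 + j200·0.005) = 1 + j1 → |·| ≈ 1.4142, ∠ ≈ 45.00°
pole (1 + j200·0.05) = 1 + j10 → |·| ≈ 10.05, ∠ ≈ 84.29°
pole (1 + j200·0.025) = 1 + j5 → |·| ≈ 5.099, ∠ ≈ 78.69°
|T| = 250 · 1.4142 / (10.05 · 5.099) ≈ 6.8992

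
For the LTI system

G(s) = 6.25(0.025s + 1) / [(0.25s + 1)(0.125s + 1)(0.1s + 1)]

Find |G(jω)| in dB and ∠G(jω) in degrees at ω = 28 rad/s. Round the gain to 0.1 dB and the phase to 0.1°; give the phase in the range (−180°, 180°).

-20.0 dB, 168.7°

At ω = 28 rad/s:
zero (1 + j28·0.025) = 1 + j0.7 → |·| ≈ 1.2207, ∠ ≈ 34.99°
pole (1 + j28·0.25) = 1 + j7 → |·| ≈ 7.0711, ∠ ≈ 81.87°
pole (1 + j28·0.125) = 1 + j3.5 → |·| ≈ 3.6401, ∠ ≈ 74.05°
pole (1 + j28·0.1) = 1 + j2.8 → |·| ≈ 2.9732, ∠ ≈ 70.35°
|G| = 6.25 · 1.2207 / (7.0711 · 3.6401 · 2.9732) ≈ 0.099693
Gain = 20 log₁₀(0.099693) ≈ -20.03 dB
∠G = (34.99°) − (81.87° + 74.05° + 70.35°) = -191.28° ≡ 168.72° (principal value)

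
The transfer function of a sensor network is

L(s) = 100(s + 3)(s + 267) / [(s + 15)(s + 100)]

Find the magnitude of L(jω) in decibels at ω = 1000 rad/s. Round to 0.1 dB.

40.3 dB

At s = jω = j1000:
zero (s+3): 3 + j1000 → |·| = √(3²+1000²) = √1000009 ≈ 1000, ∠ = arctan(1000/3) ≈ 89.83°
zero (s+267): 267 + j1000 → |·| = √(267²+1000²) = √1071289 ≈ 1035, ∠ = arctan(1000/267) ≈ 75.05°
pole (s+15): 15 + j1000 → |·| = √(15²+1000²) = √1000225 ≈ 1000.1, ∠ = arctan(1000/15) ≈ 89.14°
pole (s+100): 100 + j1000 → |·| = √(100²+1000²) = √1010000 ≈ 1005, ∠ = arctan(1000/100) ≈ 84.29°
|L| = 100 · 1.035e+06 / 1.0051e+06 ≈ 102.97
Gain = 20 log₁₀(102.97) ≈ 40.25 dB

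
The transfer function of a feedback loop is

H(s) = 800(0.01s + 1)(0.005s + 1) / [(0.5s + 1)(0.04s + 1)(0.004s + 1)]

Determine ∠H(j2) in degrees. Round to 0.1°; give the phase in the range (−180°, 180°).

-48.3°

At ω = 2 rad/s:
zero (1 + j2·0.01) = 1 + j0.02 → |·| ≈ 1.0002, ∠ ≈ 1.15°
zero (1 + j2·0.005) = 1 + j0.01 → |·| ≈ 1, ∠ ≈ 0.57°
pole (1 + j2·0.5) = 1 + j1 → |·| ≈ 1.4142, ∠ ≈ 45.00°
pole (1 + j2·0.04) = 1 + j0.08 → |·| ≈ 1.0032, ∠ ≈ 4.57°
pole (1 + j2·0.004) = 1 + j0.008 → |·| ≈ 1, ∠ ≈ 0.46°
∠H = (1.15° + 0.57°) − (45.00° + 4.57° + 0.46°) = -48.31°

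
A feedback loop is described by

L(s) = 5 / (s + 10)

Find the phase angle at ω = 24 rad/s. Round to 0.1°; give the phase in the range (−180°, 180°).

At s = jω = j24:
pole (s+10): 10 + j24 → |·| = √(10²+24²) = √676 ≈ 26, ∠ = arctan(24/10) ≈ 67.38°
∠L = 0.00° − 67.38° = -67.38°

-67.4°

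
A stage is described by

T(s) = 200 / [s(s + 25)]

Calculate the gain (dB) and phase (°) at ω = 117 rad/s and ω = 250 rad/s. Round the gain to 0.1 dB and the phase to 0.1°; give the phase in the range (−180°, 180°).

At s = jω = j117:
pole (s+25): 25 + j117 → |·| = √(25²+117²) = √14314 ≈ 119.64, ∠ = arctan(117/25) ≈ 77.94°
pole at origin: |s| = 117, ∠ = 90.00° (in denominator)
|T| = 200 / 13998 ≈ 0.014288
Gain = 20 log₁₀(0.014288) ≈ -36.90 dB
∠T = 0.00° − 167.94° = -167.94°

At s = jω = j250:
pole (s+25): 25 + j250 → |·| = √(25²+250²) = √63125 ≈ 251.25, ∠ = arctan(250/25) ≈ 84.29°
pole at origin: |s| = 250, ∠ = 90.00° (in denominator)
|T| = 200 / 62812 ≈ 0.0031841
Gain = 20 log₁₀(0.0031841) ≈ -49.94 dB
∠T = 0.00° − 174.29° = -174.29°

ω = 117: -36.9 dB, -167.9°; ω = 250: -49.9 dB, -174.3°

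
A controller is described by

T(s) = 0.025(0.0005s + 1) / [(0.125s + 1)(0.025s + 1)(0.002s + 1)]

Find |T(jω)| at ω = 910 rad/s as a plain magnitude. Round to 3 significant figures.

At ω = 910 rad/s:
zero (1 + j910·0.0005) = 1 + j0.455 → |·| ≈ 1.0986, ∠ ≈ 24.47°
pole (1 + j910·0.125) = 1 + j113.75 → |·| ≈ 113.75, ∠ ≈ 89.50°
pole (1 + j910·0.025) = 1 + j22.75 → |·| ≈ 22.772, ∠ ≈ 87.48°
pole (1 + j910·0.002) = 1 + j1.82 → |·| ≈ 2.0766, ∠ ≈ 61.21°
|T| = 0.025 · 1.0986 / (113.75 · 22.772 · 2.0766) ≈ 5.1059e-06

5.11e-06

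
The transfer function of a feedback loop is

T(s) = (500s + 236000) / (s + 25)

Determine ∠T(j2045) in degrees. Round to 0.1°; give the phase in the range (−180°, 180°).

-12.3°

Substitute s = j2045:
Numerator: 500(j2045) + 236000 = 236000 + j1022500
Denominator: (j2045) + 25 = 25 + j2045
|N| = √(236000² + 1022500²) ≈ 1.0494e+06, ∠N ≈ 77.00°
|D| = √(25² + 2045²) ≈ 2045.2, ∠D ≈ 89.30°
∠T = 77.00° − 89.30° = -12.30°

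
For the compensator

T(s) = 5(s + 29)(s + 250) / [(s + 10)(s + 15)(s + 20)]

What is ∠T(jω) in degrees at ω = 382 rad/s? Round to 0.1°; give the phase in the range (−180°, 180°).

At s = jω = j382:
zero (s+29): 29 + j382 → |·| = √(29²+382²) = √146765 ≈ 383.1, ∠ = arctan(382/29) ≈ 85.66°
zero (s+250): 250 + j382 → |·| = √(250²+382²) = √208424 ≈ 456.53, ∠ = arctan(382/250) ≈ 56.80°
pole (s+10): 10 + j382 → |·| = √(10²+382²) = √146024 ≈ 382.13, ∠ = arctan(382/10) ≈ 88.50°
pole (s+15): 15 + j382 → |·| = √(15²+382²) = √146149 ≈ 382.29, ∠ = arctan(382/15) ≈ 87.75°
pole (s+20): 20 + j382 → |·| = √(20²+382²) = √146324 ≈ 382.52, ∠ = arctan(382/20) ≈ 87.00°
∠T = 142.46° − 263.25° = -120.79°

-120.8°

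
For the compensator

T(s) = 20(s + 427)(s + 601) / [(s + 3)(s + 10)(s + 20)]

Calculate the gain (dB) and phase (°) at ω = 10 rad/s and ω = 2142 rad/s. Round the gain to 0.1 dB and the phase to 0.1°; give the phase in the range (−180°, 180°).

At s = jω = j10:
zero (s+427): 427 + j10 → |·| = √(427²+10²) = √182429 ≈ 427.12, ∠ = arctan(10/427) ≈ 1.34°
zero (s+601): 601 + j10 → |·| = √(601²+10²) = √361301 ≈ 601.08, ∠ = arctan(10/601) ≈ 0.95°
pole (s+3): 3 + j10 → |·| = √(3²+10²) = √109 ≈ 10.44, ∠ = arctan(10/3) ≈ 73.30°
pole (s+10): 10 + j10 → |·| = √(10²+10²) = √200 ≈ 14.142, ∠ = arctan(10/10) ≈ 45.00°
pole (s+20): 20 + j10 → |·| = √(20²+10²) = √500 ≈ 22.361, ∠ = arctan(10/20) ≈ 26.57°
|T| = 20 · 2.5673e+05 / 3301.4 ≈ 1555.3
Gain = 20 log₁₀(1555.3) ≈ 63.84 dB
∠T = 2.29° − 144.87° = -142.58°

At s = jω = j2142:
zero (s+427): 427 + j2142 → |·| = √(427²+2142²) = √4770493 ≈ 2184.1, ∠ = arctan(2142/427) ≈ 78.73°
zero (s+601): 601 + j2142 → |·| = √(601²+2142²) = √4949365 ≈ 2224.7, ∠ = arctan(2142/601) ≈ 74.33°
pole (s+3): 3 + j2142 → |·| = √(3²+2142²) = √4588173 ≈ 2142, ∠ = arctan(2142/3) ≈ 89.92°
pole (s+10): 10 + j2142 → |·| = √(10²+2142²) = √4588264 ≈ 2142, ∠ = arctan(2142/10) ≈ 89.73°
pole (s+20): 20 + j2142 → |·| = √(20²+2142²) = √4588564 ≈ 2142.1, ∠ = arctan(2142/20) ≈ 89.47°
|T| = 20 · 4.859e+06 / 9.8283e+09 ≈ 0.0098878
Gain = 20 log₁₀(0.0098878) ≈ -40.10 dB
∠T = 153.06° − 269.12° = -116.06°

ω = 10: 63.8 dB, -142.6°; ω = 2142: -40.1 dB, -116.1°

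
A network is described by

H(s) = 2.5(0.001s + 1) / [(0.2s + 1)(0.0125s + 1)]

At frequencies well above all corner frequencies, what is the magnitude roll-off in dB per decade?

-20 dB/decade

Each pole contributes −20 dB/decade at high frequency; each zero contributes +20 dB/decade.
Net: 1 zero(s) − 2 pole(s) → -20 dB/decade.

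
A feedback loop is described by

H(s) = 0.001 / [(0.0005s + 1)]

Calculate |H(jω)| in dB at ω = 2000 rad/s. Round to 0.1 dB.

At ω = 2000 rad/s:
pole (1 + j2000·0.0005) = 1 + j1 → |·| ≈ 1.4142, ∠ ≈ 45.00°
|H| = 0.001 · 1 / (1.4142) ≈ 0.00070711
Gain = 20 log₁₀(0.00070711) ≈ -63.01 dB

-63.0 dB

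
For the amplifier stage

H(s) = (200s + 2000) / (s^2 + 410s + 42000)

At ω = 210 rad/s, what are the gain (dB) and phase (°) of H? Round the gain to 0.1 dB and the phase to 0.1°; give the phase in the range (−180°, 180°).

Substitute s = j210:
Numerator: 200(j210) + 2000 = 2000 + j42000
Denominator: (j210)^2 + 410(j210) + 42000 = -2100 + j86100
|N| = √(2000² + 42000²) ≈ 42048, ∠N ≈ 87.27°
|D| = √(2100² + 86100²) ≈ 86126, ∠D ≈ 91.40°
|H| = 42048 / 86126 ≈ 0.48821
Gain = 20 log₁₀(0.48821) ≈ -6.23 dB
∠H = 87.27° − 91.40° = -4.13°

-6.2 dB, -4.1°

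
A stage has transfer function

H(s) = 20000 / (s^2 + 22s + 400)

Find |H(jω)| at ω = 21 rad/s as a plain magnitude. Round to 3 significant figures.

At s = jω = j21:
quadratic: (j21)² + 22·j21 + 400 = -41 + j462 → |·| ≈ 463.82, ∠ ≈ 95.07°
|H| = 20000 / 463.82 ≈ 43.12

43.1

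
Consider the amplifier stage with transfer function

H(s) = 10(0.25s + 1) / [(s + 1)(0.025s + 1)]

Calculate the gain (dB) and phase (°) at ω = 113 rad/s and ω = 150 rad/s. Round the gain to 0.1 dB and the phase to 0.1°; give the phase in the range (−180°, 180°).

ω = 113: -1.6 dB, -72.0°; ω = 150: -3.8 dB, -76.2°

At ω = 113 rad/s:
zero (1 + j113·0.25) = 1 + j28.25 → |·| ≈ 28.268, ∠ ≈ 87.97°
pole (1 + j113·1) = 1 + j113 → |·| ≈ 113, ∠ ≈ 89.49°
pole (1 + j113·0.025) = 1 + j2.825 → |·| ≈ 2.9968, ∠ ≈ 70.51°
|H| = 10 · 28.268 / (113 · 2.9968) ≈ 0.83475
Gain = 20 log₁₀(0.83475) ≈ -1.57 dB
∠H = (87.97°) − (89.49° + 70.51°) = -72.03°

At ω = 150 rad/s:
zero (1 + j150·0.25) = 1 + j37.5 → |·| ≈ 37.513, ∠ ≈ 88.47°
pole (1 + j150·1) = 1 + j150 → |·| ≈ 150, ∠ ≈ 89.62°
pole (1 + j150·0.025) = 1 + j3.75 → |·| ≈ 3.881, ∠ ≈ 75.07°
|H| = 10 · 37.513 / (150 · 3.881) ≈ 0.64439
Gain = 20 log₁₀(0.64439) ≈ -3.82 dB
∠H = (88.47°) − (89.62° + 75.07°) = -76.22°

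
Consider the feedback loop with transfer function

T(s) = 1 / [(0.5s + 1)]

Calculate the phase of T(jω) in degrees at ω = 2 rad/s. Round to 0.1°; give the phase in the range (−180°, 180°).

-45.0°

At ω = 2 rad/s:
pole (1 + j2·0.5) = 1 + j1 → |·| ≈ 1.4142, ∠ ≈ 45.00°
∠T = (0°) − (45.00°) = -45.00°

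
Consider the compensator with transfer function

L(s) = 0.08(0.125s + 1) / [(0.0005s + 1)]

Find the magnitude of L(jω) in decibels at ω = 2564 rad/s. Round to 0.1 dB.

24.0 dB

At ω = 2564 rad/s:
zero (1 + j2564·0.125) = 1 + j320.5 → |·| ≈ 320.5, ∠ ≈ 89.82°
pole (1 + j2564·0.0005) = 1 + j1.282 → |·| ≈ 1.6259, ∠ ≈ 52.04°
|L| = 0.08 · 320.5 / (1.6259) ≈ 15.77
Gain = 20 log₁₀(15.77) ≈ 23.96 dB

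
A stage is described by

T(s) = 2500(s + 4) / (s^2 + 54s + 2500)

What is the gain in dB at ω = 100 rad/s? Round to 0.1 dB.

28.7 dB

At s = jω = j100:
zero (s+4): 4 + j100 → |·| = √(4²+100²) = √10016 ≈ 100.08, ∠ = arctan(100/4) ≈ 87.71°
quadratic: (j100)² + 54·j100 + 2500 = -7500 + j5400 → |·| ≈ 9241.8, ∠ ≈ 144.25°
|T| = 2500 · 100.08 / 9241.8 ≈ 27.073
Gain = 20 log₁₀(27.073) ≈ 28.65 dB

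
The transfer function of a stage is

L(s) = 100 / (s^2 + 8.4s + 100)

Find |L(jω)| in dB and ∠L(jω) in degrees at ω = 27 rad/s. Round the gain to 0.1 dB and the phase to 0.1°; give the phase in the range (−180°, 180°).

At s = jω = j27:
quadratic: (j27)² + 8.4·j27 + 100 = -629 + j226.8 → |·| ≈ 668.64, ∠ ≈ 160.17°
|L| = 100 / 668.64 ≈ 0.14956
Gain = 20 log₁₀(0.14956) ≈ -16.50 dB
∠L = 0.00° − 160.17° = -160.17°

-16.5 dB, -160.2°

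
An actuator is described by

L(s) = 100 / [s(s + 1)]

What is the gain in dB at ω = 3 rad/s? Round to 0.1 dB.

At s = jω = j3:
pole (s+1): 1 + j3 → |·| = √(1²+3²) = √10 ≈ 3.1623, ∠ = arctan(3/1) ≈ 71.57°
pole at origin: |s| = 3, ∠ = 90.00° (in denominator)
|L| = 100 / 9.4869 ≈ 10.541
Gain = 20 log₁₀(10.541) ≈ 20.46 dB

20.5 dB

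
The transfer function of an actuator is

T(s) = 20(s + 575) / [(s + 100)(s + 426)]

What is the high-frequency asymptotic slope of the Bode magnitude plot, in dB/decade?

-20 dB/decade

Each pole contributes −20 dB/decade at high frequency; each zero contributes +20 dB/decade.
Net: 1 zero(s) − 2 pole(s) → -20 dB/decade.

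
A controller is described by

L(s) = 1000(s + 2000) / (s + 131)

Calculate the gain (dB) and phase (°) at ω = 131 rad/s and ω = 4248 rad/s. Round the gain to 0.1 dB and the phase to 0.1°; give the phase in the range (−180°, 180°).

At s = jω = j131:
zero (s+2000): 2000 + j131 → |·| = √(2000²+131²) = √4017161 ≈ 2004.3, ∠ = arctan(131/2000) ≈ 3.75°
pole (s+131): 131 + j131 → |·| = √(131²+131²) = √34322 ≈ 185.26, ∠ = arctan(131/131) ≈ 45.00°
|L| = 1000 · 2004.3 / 185.26 ≈ 10819
Gain = 20 log₁₀(10819) ≈ 80.68 dB
∠L = 3.75° − 45.00° = -41.25°

At s = jω = j4248:
zero (s+2000): 2000 + j4248 → |·| = √(2000²+4248²) = √22045504 ≈ 4695.3, ∠ = arctan(4248/2000) ≈ 64.79°
pole (s+131): 131 + j4248 → |·| = √(131²+4248²) = √18062665 ≈ 4250, ∠ = arctan(4248/131) ≈ 88.23°
|L| = 1000 · 4695.3 / 4250 ≈ 1104.8
Gain = 20 log₁₀(1104.8) ≈ 60.87 dB
∠L = 64.79° − 88.23° = -23.44°

ω = 131: 80.7 dB, -41.3°; ω = 4248: 60.9 dB, -23.4°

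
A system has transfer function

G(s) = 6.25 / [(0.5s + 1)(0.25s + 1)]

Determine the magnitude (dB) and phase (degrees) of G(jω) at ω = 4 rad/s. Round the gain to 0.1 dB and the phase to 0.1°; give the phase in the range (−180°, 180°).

At ω = 4 rad/s:
pole (1 + j4·0.5) = 1 + j2 → |·| ≈ 2.2361, ∠ ≈ 63.43°
pole (1 + j4·0.25) = 1 + j1 → |·| ≈ 1.4142, ∠ ≈ 45.00°
|G| = 6.25 · 1 / (2.2361 · 1.4142) ≈ 1.9764
Gain = 20 log₁₀(1.9764) ≈ 5.92 dB
∠G = (0°) − (63.43° + 45.00°) = -108.43°

5.9 dB, -108.4°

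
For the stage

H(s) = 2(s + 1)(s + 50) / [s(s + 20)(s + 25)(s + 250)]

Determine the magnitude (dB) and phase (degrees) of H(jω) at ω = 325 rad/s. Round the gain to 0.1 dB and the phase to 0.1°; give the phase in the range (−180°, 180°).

At s = jω = j325:
zero (s+1): 1 + j325 → |·| = √(1²+325²) = √105626 ≈ 325, ∠ = arctan(325/1) ≈ 89.82°
zero (s+50): 50 + j325 → |·| = √(50²+325²) = √108125 ≈ 328.82, ∠ = arctan(325/50) ≈ 81.25°
pole (s+20): 20 + j325 → |·| = √(20²+325²) = √106025 ≈ 325.61, ∠ = arctan(325/20) ≈ 86.48°
pole (s+25): 25 + j325 → |·| = √(25²+325²) = √106250 ≈ 325.96, ∠ = arctan(325/25) ≈ 85.60°
pole (s+250): 250 + j325 → |·| = √(250²+325²) = √168125 ≈ 410.03, ∠ = arctan(325/250) ≈ 52.43°
pole at origin: |s| = 325, ∠ = 90.00° (in denominator)
|H| = 2 · 1.0687e+05 / 1.4144e+10 ≈ 1.5112e-05
Gain = 20 log₁₀(1.5112e-05) ≈ -96.41 dB
∠H = 171.07° − 314.51° = -143.44°

-96.4 dB, -143.4°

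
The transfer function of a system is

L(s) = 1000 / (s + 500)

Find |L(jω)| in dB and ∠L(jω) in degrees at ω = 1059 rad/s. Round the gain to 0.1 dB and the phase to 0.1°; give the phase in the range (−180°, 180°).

-1.4 dB, -64.7°

Substitute s = j1059:
Numerator: 1000 = 1000 + j0
Denominator: (j1059) + 500 = 500 + j1059
|N| = √(1000² + 0²) ≈ 1000, ∠N ≈ 0.00°
|D| = √(500² + 1059²) ≈ 1171.1, ∠D ≈ 64.73°
|L| = 1000 / 1171.1 ≈ 0.8539
Gain = 20 log₁₀(0.8539) ≈ -1.37 dB
∠L = 0.00° − 64.73° = -64.73°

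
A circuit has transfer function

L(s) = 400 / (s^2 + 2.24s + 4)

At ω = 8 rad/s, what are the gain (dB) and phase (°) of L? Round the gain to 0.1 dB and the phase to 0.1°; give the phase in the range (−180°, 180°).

16.1 dB, -163.4°

At s = jω = j8:
quadratic: (j8)² + 2.24·j8 + 4 = -60 + j17.92 → |·| ≈ 62.619, ∠ ≈ 163.37°
|L| = 400 / 62.619 ≈ 6.3878
Gain = 20 log₁₀(6.3878) ≈ 16.11 dB
∠L = 0.00° − 163.37° = -163.37°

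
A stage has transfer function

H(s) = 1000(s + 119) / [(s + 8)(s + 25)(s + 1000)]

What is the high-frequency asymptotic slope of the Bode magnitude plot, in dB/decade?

-40 dB/decade

Each pole contributes −20 dB/decade at high frequency; each zero contributes +20 dB/decade.
Net: 1 zero(s) − 3 pole(s) → -40 dB/decade.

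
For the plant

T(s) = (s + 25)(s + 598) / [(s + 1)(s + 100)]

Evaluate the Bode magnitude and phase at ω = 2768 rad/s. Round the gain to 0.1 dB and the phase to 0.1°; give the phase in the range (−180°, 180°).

0.2 dB, -10.6°

At s = jω = j2768:
zero (s+25): 25 + j2768 → |·| = √(25²+2768²) = √7662449 ≈ 2768.1, ∠ = arctan(2768/25) ≈ 89.48°
zero (s+598): 598 + j2768 → |·| = √(598²+2768²) = √8019428 ≈ 2831.9, ∠ = arctan(2768/598) ≈ 77.81°
pole (s+1): 1 + j2768 → |·| = √(1²+2768²) = √7661825 ≈ 2768, ∠ = arctan(2768/1) ≈ 89.98°
pole (s+100): 100 + j2768 → |·| = √(100²+2768²) = √7671824 ≈ 2769.8, ∠ = arctan(2768/100) ≈ 87.93°
|T| = 1 · 7.839e+06 / 7.6668e+06 ≈ 1.0225
Gain = 20 log₁₀(1.0225) ≈ 0.19 dB
∠T = 167.29° − 177.91° = -10.62°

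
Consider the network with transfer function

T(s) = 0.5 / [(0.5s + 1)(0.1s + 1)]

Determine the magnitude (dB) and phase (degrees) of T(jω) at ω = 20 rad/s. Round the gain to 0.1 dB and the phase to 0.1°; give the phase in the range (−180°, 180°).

At ω = 20 rad/s:
pole (1 + j20·0.5) = 1 + j10 → |·| ≈ 10.05, ∠ ≈ 84.29°
pole (1 + j20·0.1) = 1 + j2 → |·| ≈ 2.2361, ∠ ≈ 63.43°
|T| = 0.5 · 1 / (10.05 · 2.2361) ≈ 0.022249
Gain = 20 log₁₀(0.022249) ≈ -33.05 dB
∠T = (0°) − (84.29° + 63.43°) = -147.72°

-33.1 dB, -147.7°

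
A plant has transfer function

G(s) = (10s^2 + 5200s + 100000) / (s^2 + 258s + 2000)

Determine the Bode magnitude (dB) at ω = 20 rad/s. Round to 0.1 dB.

28.4 dB

Substitute s = j20:
Numerator: 10(j20)^2 + 5200(j20) + 100000 = 96000 + j104000
Denominator: (j20)^2 + 258(j20) + 2000 = 1600 + j5160
|N| = √(96000² + 104000²) ≈ 1.4153e+05, ∠N ≈ 47.29°
|D| = √(1600² + 5160²) ≈ 5402.4, ∠D ≈ 72.77°
|G| = 1.4153e+05 / 5402.4 ≈ 26.198
Gain = 20 log₁₀(26.198) ≈ 28.37 dB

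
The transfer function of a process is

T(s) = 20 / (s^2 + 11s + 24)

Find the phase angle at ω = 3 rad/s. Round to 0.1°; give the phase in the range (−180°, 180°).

-65.6°

Substitute s = j3:
Numerator: 20 = 20 + j0
Denominator: (j3)^2 + 11(j3) + 24 = 15 + j33
|N| = √(20² + 0²) ≈ 20, ∠N ≈ 0.00°
|D| = √(15² + 33²) ≈ 36.249, ∠D ≈ 65.56°
∠T = 0.00° − 65.56° = -65.56°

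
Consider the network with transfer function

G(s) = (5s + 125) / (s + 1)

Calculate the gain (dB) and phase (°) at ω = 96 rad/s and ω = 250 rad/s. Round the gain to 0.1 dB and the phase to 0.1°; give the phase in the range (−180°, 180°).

Substitute s = j96:
Numerator: 5(j96) + 125 = 125 + j480
Denominator: (j96) + 1 = 1 + j96
|N| = √(125² + 480²) ≈ 496.01, ∠N ≈ 75.40°
|D| = √(1² + 96²) ≈ 96.005, ∠D ≈ 89.40°
|G| = 496.01 / 96.005 ≈ 5.1665
Gain = 20 log₁₀(5.1665) ≈ 14.26 dB
∠G = 75.40° − 89.40° = -14.00°

Substitute s = j250:
Numerator: 5(j250) + 125 = 125 + j1250
Denominator: (j250) + 1 = 1 + j250
|N| = √(125² + 1250²) ≈ 1256.2, ∠N ≈ 84.29°
|D| = √(1² + 250²) ≈ 250, ∠D ≈ 89.77°
|G| = 1256.2 / 250 ≈ 5.0248
Gain = 20 log₁₀(5.0248) ≈ 14.02 dB
∠G = 84.29° − 89.77° = -5.48°

ω = 96: 14.3 dB, -14.0°; ω = 250: 14.0 dB, -5.5°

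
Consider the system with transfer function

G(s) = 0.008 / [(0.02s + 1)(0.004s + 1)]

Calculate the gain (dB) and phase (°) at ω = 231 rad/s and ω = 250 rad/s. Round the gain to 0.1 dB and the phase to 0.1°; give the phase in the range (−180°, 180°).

ω = 231: -58.1 dB, -120.5°; ω = 250: -59.1 dB, -123.7°

At ω = 231 rad/s:
pole (1 + j231·0.02) = 1 + j4.62 → |·| ≈ 4.727, ∠ ≈ 77.79°
pole (1 + j231·0.004) = 1 + j0.924 → |·| ≈ 1.3615, ∠ ≈ 42.74°
|G| = 0.008 · 1 / (4.727 · 1.3615) ≈ 0.001243
Gain = 20 log₁₀(0.001243) ≈ -58.11 dB
∠G = (0°) − (77.79° + 42.74°) = -120.53°

At ω = 250 rad/s:
pole (1 + j250·0.02) = 1 + j5 → |·| ≈ 5.099, ∠ ≈ 78.69°
pole (1 + j250·0.004) = 1 + j1 → |·| ≈ 1.4142, ∠ ≈ 45.00°
|G| = 0.008 · 1 / (5.099 · 1.4142) ≈ 0.0011094
Gain = 20 log₁₀(0.0011094) ≈ -59.10 dB
∠G = (0°) − (78.69° + 45.00°) = -123.69°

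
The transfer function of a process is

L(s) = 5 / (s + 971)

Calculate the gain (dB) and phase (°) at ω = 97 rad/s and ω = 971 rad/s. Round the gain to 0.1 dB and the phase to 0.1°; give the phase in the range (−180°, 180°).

At s = jω = j97:
pole (s+971): 971 + j97 → |·| = √(971²+97²) = √952250 ≈ 975.83, ∠ = arctan(97/971) ≈ 5.70°
|L| = 5 / 975.83 ≈ 0.0051238
Gain = 20 log₁₀(0.0051238) ≈ -45.81 dB
∠L = 0.00° − 5.70° = -5.70°

At s = jω = j971:
pole (s+971): 971 + j971 → |·| = √(971²+971²) = √1885682 ≈ 1373.2, ∠ = arctan(971/971) ≈ 45.00°
|L| = 5 / 1373.2 ≈ 0.0036411
Gain = 20 log₁₀(0.0036411) ≈ -48.78 dB
∠L = 0.00° − 45.00° = -45.00°

ω = 97: -45.8 dB, -5.7°; ω = 971: -48.8 dB, -45.0°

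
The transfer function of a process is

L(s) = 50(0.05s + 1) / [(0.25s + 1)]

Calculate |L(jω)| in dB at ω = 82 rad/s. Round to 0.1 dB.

20.2 dB

At ω = 82 rad/s:
zero (1 + j82·0.05) = 1 + j4.1 → |·| ≈ 4.2202, ∠ ≈ 76.29°
pole (1 + j82·0.25) = 1 + j20.5 → |·| ≈ 20.524, ∠ ≈ 87.21°
|L| = 50 · 4.2202 / (20.524) ≈ 10.281
Gain = 20 log₁₀(10.281) ≈ 20.24 dB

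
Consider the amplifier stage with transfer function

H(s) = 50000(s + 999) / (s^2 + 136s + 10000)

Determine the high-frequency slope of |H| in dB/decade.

-20 dB/decade

Each pole contributes −20 dB/decade at high frequency; each zero contributes +20 dB/decade.
Net: 1 zero(s) − 2 pole(s) → -20 dB/decade.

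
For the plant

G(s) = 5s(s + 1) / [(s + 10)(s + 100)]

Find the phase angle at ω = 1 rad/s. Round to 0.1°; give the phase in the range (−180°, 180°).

128.7°

At s = jω = j1:
zero (s+1): 1 + j1 → |·| = √(1²+1²) = √2 ≈ 1.4142, ∠ = arctan(1/1) ≈ 45.00°
zero at origin: s = j1 → |·| = 1, ∠ = 90.00°
pole (s+10): 10 + j1 → |·| = √(10²+1²) = √101 ≈ 10.05, ∠ = arctan(1/10) ≈ 5.71°
pole (s+100): 100 + j1 → |·| = √(100²+1²) = √10001 ≈ 100, ∠ = arctan(1/100) ≈ 0.57°
∠G = 135.00° − 6.28° = 128.72°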